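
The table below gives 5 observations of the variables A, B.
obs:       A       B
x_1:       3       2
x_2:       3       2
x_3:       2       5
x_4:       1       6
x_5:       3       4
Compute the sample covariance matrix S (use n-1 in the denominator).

Step 1 — column means:
  mean(A) = (3 + 3 + 2 + 1 + 3) / 5 = 12/5 = 2.4
  mean(B) = (2 + 2 + 5 + 6 + 4) / 5 = 19/5 = 3.8

Step 2 — sample covariance S[i,j] = (1/(n-1)) · Σ_k (x_{k,i} - mean_i) · (x_{k,j} - mean_j), with n-1 = 4.
  S[A,A] = ((0.6)·(0.6) + (0.6)·(0.6) + (-0.4)·(-0.4) + (-1.4)·(-1.4) + (0.6)·(0.6)) / 4 = 3.2/4 = 0.8
  S[A,B] = ((0.6)·(-1.8) + (0.6)·(-1.8) + (-0.4)·(1.2) + (-1.4)·(2.2) + (0.6)·(0.2)) / 4 = -5.6/4 = -1.4
  S[B,B] = ((-1.8)·(-1.8) + (-1.8)·(-1.8) + (1.2)·(1.2) + (2.2)·(2.2) + (0.2)·(0.2)) / 4 = 12.8/4 = 3.2

S is symmetric (S[j,i] = S[i,j]). Assembling:

S = [[0.8, -1.4],
 [-1.4, 3.2]]


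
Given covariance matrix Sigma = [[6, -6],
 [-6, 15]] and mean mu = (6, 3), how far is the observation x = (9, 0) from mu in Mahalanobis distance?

Step 1 — centre the observation: (x - mu) = (3, -3).

Step 2 — invert Sigma. det(Sigma) = 6·15 - (-6)² = 54.
  Sigma^{-1} = (1/det) · [[d, -b], [-b, a]] = [[0.2778, 0.1111],
 [0.1111, 0.1111]].

Step 3 — form the quadratic (x - mu)^T · Sigma^{-1} · (x - mu):
  Sigma^{-1} · (x - mu) = (0.5, 0).
  (x - mu)^T · [Sigma^{-1} · (x - mu)] = (3)·(0.5) + (-3)·(0) = 1.5.

Step 4 — take square root: d = √(1.5) ≈ 1.2247.

d(x, mu) = √(1.5) ≈ 1.2247


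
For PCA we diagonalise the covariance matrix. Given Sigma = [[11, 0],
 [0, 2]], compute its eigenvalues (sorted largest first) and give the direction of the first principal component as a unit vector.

Step 1 — characteristic polynomial of 2×2 Sigma:
  det(Sigma - λI) = λ² - trace · λ + det = 0.
  trace = 11 + 2 = 13, det = 11·2 - (0)² = 22.
Step 2 — discriminant:
  Δ = trace² - 4·det = 169 - 88 = 81.
Step 3 — eigenvalues:
  λ = (trace ± √Δ)/2 = (13 ± 9)/2,
  λ_1 = 11,  λ_2 = 2.

Step 4 — unit eigenvector for λ_1: Sigma is diagonal, so its eigenvectors are the coordinate axes. λ_1 = 11 is the diagonal entry on the first coordinate axis, hence
  v_1 = (1, 0) (||v_1|| = 1).

λ_1 = 11,  λ_2 = 2;  v_1 ≈ (1, 0)


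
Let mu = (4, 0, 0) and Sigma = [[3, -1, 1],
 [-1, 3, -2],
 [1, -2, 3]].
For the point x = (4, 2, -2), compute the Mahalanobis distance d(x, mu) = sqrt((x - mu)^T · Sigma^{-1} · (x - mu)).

Step 1 — centre the observation: (x - mu) = (0, 2, -2).

Step 2 — invert Sigma (cofactor / det for 3×3, or solve directly):
  Sigma^{-1} = [[0.3846, 0.0769, -0.0769],
 [0.0769, 0.6154, 0.3846],
 [-0.0769, 0.3846, 0.6154]].

Step 3 — form the quadratic (x - mu)^T · Sigma^{-1} · (x - mu):
  Sigma^{-1} · (x - mu) = (0.3077, 0.4615, -0.4615).
  (x - mu)^T · [Sigma^{-1} · (x - mu)] = (0)·(0.3077) + (2)·(0.4615) + (-2)·(-0.4615) = 1.8462.

Step 4 — take square root: d = √(1.8462) ≈ 1.3587.

d(x, mu) = √(1.8462) ≈ 1.3587


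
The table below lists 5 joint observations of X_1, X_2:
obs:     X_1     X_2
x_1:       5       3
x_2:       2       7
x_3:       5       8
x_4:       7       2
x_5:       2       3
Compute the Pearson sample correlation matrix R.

Step 1 — column means:
  mean(X_1) = (5 + 2 + 5 + 7 + 2) / 5 = 21/5 = 4.2
  mean(X_2) = (3 + 7 + 8 + 2 + 3) / 5 = 23/5 = 4.6

Step 2 — sample variances and covariances s[i,j] = (1/(n-1)) · Σ_k (x_{k,i} - mean_i) · (x_{k,j} - mean_j), with n-1 = 4:
  s[X_1,X_1] = ((0.8)·(0.8) + (-2.2)·(-2.2) + (0.8)·(0.8) + (2.8)·(2.8) + (-2.2)·(-2.2)) / 4 = 18.8/4 = 4.7
  s[X_1,X_2] = ((0.8)·(-1.6) + (-2.2)·(2.4) + (0.8)·(3.4) + (2.8)·(-2.6) + (-2.2)·(-1.6)) / 4 = -7.6/4 = -1.9
  s[X_2,X_2] = ((-1.6)·(-1.6) + (2.4)·(2.4) + (3.4)·(3.4) + (-2.6)·(-2.6) + (-1.6)·(-1.6)) / 4 = 29.2/4 = 7.3
  Sample standard deviations s_i = √(s[i,i]):
  s(X_1) = √(4.7) = 2.1679
  s(X_2) = √(7.3) = 2.7019

Step 3 — r_{ij} = s_{ij} / (s_i · s_j):
  r[X_1,X_1] = 1 (diagonal).
  r[X_1,X_2] = -1.9 / (2.1679 · 2.7019) = -1.9 / 5.8575 = -0.3244
  r[X_2,X_2] = 1 (diagonal).

R is symmetric with unit diagonal. Assembling:

R = [[1, -0.3244],
 [-0.3244, 1]]


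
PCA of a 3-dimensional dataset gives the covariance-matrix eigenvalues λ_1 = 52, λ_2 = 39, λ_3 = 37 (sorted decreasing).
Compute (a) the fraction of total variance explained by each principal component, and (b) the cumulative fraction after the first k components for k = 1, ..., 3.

Step 1 — total variance = trace(Sigma) = Σ λ_i = 52 + 39 + 37 = 128.

Step 2 — fraction explained by component i = λ_i / Σ λ:
  PC1: 52/128 = 0.4062
  PC2: 39/128 = 0.3047
  PC3: 37/128 = 0.2891

Step 3 — cumulative fraction after k components = (λ_1 + ... + λ_k) / Σ λ:
  k = 1: 52/128 = 0.4062
  k = 2: (52 + 39)/128 = 91/128 = 0.7109
  k = 3: (52 + 39 + 37)/128 = 128/128 = 1

Summary (fraction, with percent):

explained: PC1 0.4062 (40.62%), PC2 0.3047 (30.47%), PC3 0.2891 (28.91%);  cumulative: 0.4062, 0.7109, 1


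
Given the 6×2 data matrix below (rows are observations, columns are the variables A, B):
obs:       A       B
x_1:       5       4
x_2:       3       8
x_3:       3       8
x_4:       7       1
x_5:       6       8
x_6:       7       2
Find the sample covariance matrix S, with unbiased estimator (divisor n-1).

Step 1 — column means:
  mean(A) = (5 + 3 + 3 + 7 + 6 + 7) / 6 = 31/6 = 5.1667
  mean(B) = (4 + 8 + 8 + 1 + 8 + 2) / 6 = 31/6 = 5.1667

Step 2 — sample covariance S[i,j] = (1/(n-1)) · Σ_k (x_{k,i} - mean_i) · (x_{k,j} - mean_j), with n-1 = 5.
  S[A,A] = ((-0.1667)·(-0.1667) + (-2.1667)·(-2.1667) + (-2.1667)·(-2.1667) + (1.8333)·(1.8333) + (0.8333)·(0.8333) + (1.8333)·(1.8333)) / 5 = 16.8333/5 = 3.3667
  S[A,B] = ((-0.1667)·(-1.1667) + (-2.1667)·(2.8333) + (-2.1667)·(2.8333) + (1.8333)·(-4.1667) + (0.8333)·(2.8333) + (1.8333)·(-3.1667)) / 5 = -23.1667/5 = -4.6333
  S[B,B] = ((-1.1667)·(-1.1667) + (2.8333)·(2.8333) + (2.8333)·(2.8333) + (-4.1667)·(-4.1667) + (2.8333)·(2.8333) + (-3.1667)·(-3.1667)) / 5 = 52.8333/5 = 10.5667

S is symmetric (S[j,i] = S[i,j]). Assembling:

S = [[3.3667, -4.6333],
 [-4.6333, 10.5667]]


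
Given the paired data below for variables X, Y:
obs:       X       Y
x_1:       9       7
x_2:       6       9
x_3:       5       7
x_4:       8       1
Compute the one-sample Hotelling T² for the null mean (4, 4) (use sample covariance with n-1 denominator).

Step 1 — sample mean vector:
  mean(X) = (9 + 6 + 5 + 8) / 4 = 28/4 = 7
  mean(Y) = (7 + 9 + 7 + 1) / 4 = 24/4 = 6
  x̄ = (7, 6),  deviation x̄ - mu_0 = (7, 6) - (4, 4) = (3, 2).

Step 2 — sample covariance matrix, S[i,j] = (1/(n-1)) · Σ_k (x_{k,i} - mean_i) · (x_{k,j} - mean_j), divisor n-1 = 3:
  S[X,X] = ((2)·(2) + (-1)·(-1) + (-2)·(-2) + (1)·(1)) / 3 = 10/3 = 3.3333
  S[X,Y] = ((2)·(1) + (-1)·(3) + (-2)·(1) + (1)·(-5)) / 3 = -8/3 = -2.6667
  S[Y,Y] = ((1)·(1) + (3)·(3) + (1)·(1) + (-5)·(-5)) / 3 = 36/3 = 12
  S = [[3.3333, -2.6667],
 [-2.6667, 12]].

Step 3 — invert S. det(S) = 3.3333·12 - (-2.6667)² = 32.8889.
  S^{-1} = (1/det) · [[d, -b], [-b, a]] = [[0.3649, 0.0811],
 [0.0811, 0.1014]].

Step 4 — quadratic form (x̄ - mu_0)^T · S^{-1} · (x̄ - mu_0):
  S^{-1} · (x̄ - mu_0) = (1.2568, 0.4459),
  (x̄ - mu_0)^T · [...] = (3)·(1.2568) + (2)·(0.4459) = 4.6622.

Step 5 — scale by n: T² = 4 · 4.6622 = 18.6486.

T² ≈ 18.6486


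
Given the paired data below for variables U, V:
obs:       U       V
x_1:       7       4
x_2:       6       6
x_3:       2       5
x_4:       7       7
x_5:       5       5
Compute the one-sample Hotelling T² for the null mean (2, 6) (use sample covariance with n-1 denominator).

Step 1 — sample mean vector:
  mean(U) = (7 + 6 + 2 + 7 + 5) / 5 = 27/5 = 5.4
  mean(V) = (4 + 6 + 5 + 7 + 5) / 5 = 27/5 = 5.4
  x̄ = (5.4, 5.4),  deviation x̄ - mu_0 = (5.4, 5.4) - (2, 6) = (3.4, -0.6).

Step 2 — sample covariance matrix, S[i,j] = (1/(n-1)) · Σ_k (x_{k,i} - mean_i) · (x_{k,j} - mean_j), divisor n-1 = 4:
  S[U,U] = ((1.6)·(1.6) + (0.6)·(0.6) + (-3.4)·(-3.4) + (1.6)·(1.6) + (-0.4)·(-0.4)) / 4 = 17.2/4 = 4.3
  S[U,V] = ((1.6)·(-1.4) + (0.6)·(0.6) + (-3.4)·(-0.4) + (1.6)·(1.6) + (-0.4)·(-0.4)) / 4 = 2.2/4 = 0.55
  S[V,V] = ((-1.4)·(-1.4) + (0.6)·(0.6) + (-0.4)·(-0.4) + (1.6)·(1.6) + (-0.4)·(-0.4)) / 4 = 5.2/4 = 1.3
  S = [[4.3, 0.55],
 [0.55, 1.3]].

Step 3 — invert S. det(S) = 4.3·1.3 - (0.55)² = 5.2875.
  S^{-1} = (1/det) · [[d, -b], [-b, a]] = [[0.2459, -0.104],
 [-0.104, 0.8132]].

Step 4 — quadratic form (x̄ - mu_0)^T · S^{-1} · (x̄ - mu_0):
  S^{-1} · (x̄ - mu_0) = (0.8983, -0.8416),
  (x̄ - mu_0)^T · [...] = (3.4)·(0.8983) + (-0.6)·(-0.8416) = 3.5593.

Step 5 — scale by n: T² = 5 · 3.5593 = 17.7967.

T² ≈ 17.7967


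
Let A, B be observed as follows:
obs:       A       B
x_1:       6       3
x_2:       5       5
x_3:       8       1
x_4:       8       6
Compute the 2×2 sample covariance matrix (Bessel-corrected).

Step 1 — column means:
  mean(A) = (6 + 5 + 8 + 8) / 4 = 27/4 = 6.75
  mean(B) = (3 + 5 + 1 + 6) / 4 = 15/4 = 3.75

Step 2 — sample covariance S[i,j] = (1/(n-1)) · Σ_k (x_{k,i} - mean_i) · (x_{k,j} - mean_j), with n-1 = 3.
  S[A,A] = ((-0.75)·(-0.75) + (-1.75)·(-1.75) + (1.25)·(1.25) + (1.25)·(1.25)) / 3 = 6.75/3 = 2.25
  S[A,B] = ((-0.75)·(-0.75) + (-1.75)·(1.25) + (1.25)·(-2.75) + (1.25)·(2.25)) / 3 = -2.25/3 = -0.75
  S[B,B] = ((-0.75)·(-0.75) + (1.25)·(1.25) + (-2.75)·(-2.75) + (2.25)·(2.25)) / 3 = 14.75/3 = 4.9167

S is symmetric (S[j,i] = S[i,j]). Assembling:

S = [[2.25, -0.75],
 [-0.75, 4.9167]]


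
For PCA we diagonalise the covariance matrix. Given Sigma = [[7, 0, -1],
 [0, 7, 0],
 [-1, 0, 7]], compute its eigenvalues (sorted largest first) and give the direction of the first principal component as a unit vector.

Step 1 — characteristic polynomial p(λ) = det(λI - Sigma) = λ³ - tr·λ² + c_1·λ - det, where tr = trace, c_1 = sum of the principal 2×2 minors, det = det(Sigma):
  tr = 7 + 7 + 7 = 21,
  c_1 = (7·7 - (0)²) + (7·7 - (-1)²) + (7·7 - (0)²) = 49 + 48 + 49 = 146,
  det = 7·(7·7 - (0)²) - (0)·((0)·7 - (0)·(-1)) + (-1)·((0)·(0) - 7·(-1)) = 7·(49) - (0)·(0) + (-1)·(7) = 336.
  So p(λ) = λ³ - 21λ² + 146λ - 336.
Step 2 — look for an integer root (rational root theorem: any rational root is an integer divisor of 336). Testing λ = 6:
  p(6) = 216 - 756 + 876 - 336 = 0  ✓
  Dividing out (λ - 6): p(λ) = (λ - 6)(λ² - 15λ + 56).
Step 3 — remaining eigenvalues from the quadratic λ² - 15λ + 56 = 0:
  Δ = 15² - 4·56 = 225 - 224 = 1,  λ = (15 ± √1)/2 = (15 ± 1)/2 = 8 or 7.
  Sorted: λ_1 = 8,  λ_2 = 7,  λ_3 = 6  (check: sum = 21 = tr ✓).

Step 4 — unit eigenvector for λ_1 = 8: v spans the null space of (Sigma - λ_1 I), whose rows are
  r_1 = (-1, 0, -1),  r_2 = (0, -1, 0),  r_3 = (-1, 0, -1).
  v is orthogonal to every row, so take v ∝ r_1 × r_2 = ((0)·(0) - (-1)·(-1), (-1)·(0) - (-1)·(0), (-1)·(-1) - (0)·(0)) = (-1, 0, 1).
  Rescale (multiply by -1 so the first nonzero entry is positive): u = (1, 0, -1).
  ||u|| = √((1)² + (0)² + (-1)²) = √(2) ≈ 1.4142,  v_1 = u/||u|| ≈ (0.7071, 0, -0.7071) (||v_1|| = 1).

λ_1 = 8,  λ_2 = 7,  λ_3 = 6;  v_1 ≈ (0.7071, 0, -0.7071)


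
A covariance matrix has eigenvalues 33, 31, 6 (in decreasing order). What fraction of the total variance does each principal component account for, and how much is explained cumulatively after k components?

Step 1 — total variance = trace(Sigma) = Σ λ_i = 33 + 31 + 6 = 70.

Step 2 — fraction explained by component i = λ_i / Σ λ:
  PC1: 33/70 = 0.4714
  PC2: 31/70 = 0.4429
  PC3: 6/70 = 0.0857

Step 3 — cumulative fraction after k components = (λ_1 + ... + λ_k) / Σ λ:
  k = 1: 33/70 = 0.4714
  k = 2: (33 + 31)/70 = 64/70 = 0.9143
  k = 3: (33 + 31 + 6)/70 = 70/70 = 1

Summary (fraction, with percent):

explained: PC1 0.4714 (47.14%), PC2 0.4429 (44.29%), PC3 0.0857 (8.57%);  cumulative: 0.4714, 0.9143, 1


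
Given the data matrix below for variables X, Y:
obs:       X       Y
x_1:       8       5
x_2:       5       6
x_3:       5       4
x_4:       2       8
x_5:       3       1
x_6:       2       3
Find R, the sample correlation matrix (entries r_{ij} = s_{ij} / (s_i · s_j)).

Step 1 — column means:
  mean(X) = (8 + 5 + 5 + 2 + 3 + 2) / 6 = 25/6 = 4.1667
  mean(Y) = (5 + 6 + 4 + 8 + 1 + 3) / 6 = 27/6 = 4.5

Step 2 — sample variances and covariances s[i,j] = (1/(n-1)) · Σ_k (x_{k,i} - mean_i) · (x_{k,j} - mean_j), with n-1 = 5:
  s[X,X] = ((3.8333)·(3.8333) + (0.8333)·(0.8333) + (0.8333)·(0.8333) + (-2.1667)·(-2.1667) + (-1.1667)·(-1.1667) + (-2.1667)·(-2.1667)) / 5 = 26.8333/5 = 5.3667
  s[X,Y] = ((3.8333)·(0.5) + (0.8333)·(1.5) + (0.8333)·(-0.5) + (-2.1667)·(3.5) + (-1.1667)·(-3.5) + (-2.1667)·(-1.5)) / 5 = 2.5/5 = 0.5
  s[Y,Y] = ((0.5)·(0.5) + (1.5)·(1.5) + (-0.5)·(-0.5) + (3.5)·(3.5) + (-3.5)·(-3.5) + (-1.5)·(-1.5)) / 5 = 29.5/5 = 5.9
  Sample standard deviations s_i = √(s[i,i]):
  s(X) = √(5.3667) = 2.3166
  s(Y) = √(5.9) = 2.429

Step 3 — r_{ij} = s_{ij} / (s_i · s_j):
  r[X,X] = 1 (diagonal).
  r[X,Y] = 0.5 / (2.3166 · 2.429) = 0.5 / 5.627 = 0.0889
  r[Y,Y] = 1 (diagonal).

R is symmetric with unit diagonal. Assembling:

R = [[1, 0.0889],
 [0.0889, 1]]


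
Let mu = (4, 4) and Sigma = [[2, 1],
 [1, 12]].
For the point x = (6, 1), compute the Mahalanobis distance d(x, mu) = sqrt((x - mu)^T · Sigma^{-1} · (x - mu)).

Step 1 — centre the observation: (x - mu) = (2, -3).

Step 2 — invert Sigma. det(Sigma) = 2·12 - (1)² = 23.
  Sigma^{-1} = (1/det) · [[d, -b], [-b, a]] = [[0.5217, -0.0435],
 [-0.0435, 0.087]].

Step 3 — form the quadratic (x - mu)^T · Sigma^{-1} · (x - mu):
  Sigma^{-1} · (x - mu) = (1.1739, -0.3478).
  (x - mu)^T · [Sigma^{-1} · (x - mu)] = (2)·(1.1739) + (-3)·(-0.3478) = 3.3913.

Step 4 — take square root: d = √(3.3913) ≈ 1.8415.

d(x, mu) = √(3.3913) ≈ 1.8415


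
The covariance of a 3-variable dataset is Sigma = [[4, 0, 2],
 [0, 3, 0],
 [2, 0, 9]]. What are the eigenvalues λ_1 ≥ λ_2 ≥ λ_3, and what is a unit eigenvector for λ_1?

Step 1 — characteristic polynomial p(λ) = det(λI - Sigma) = λ³ - tr·λ² + c_1·λ - det, where tr = trace, c_1 = sum of the principal 2×2 minors, det = det(Sigma):
  tr = 4 + 3 + 9 = 16,
  c_1 = (4·3 - (0)²) + (4·9 - (2)²) + (3·9 - (0)²) = 12 + 32 + 27 = 71,
  det = 4·(3·9 - (0)²) - (0)·((0)·9 - (0)·(2)) + (2)·((0)·(0) - 3·(2)) = 4·(27) - (0)·(0) + (2)·(-6) = 96.
  So p(λ) = λ³ - 16λ² + 71λ - 96.
Step 2 — look for an integer root (rational root theorem: any rational root is an integer divisor of 96). Testing λ = 3:
  p(3) = 27 - 144 + 213 - 96 = 0  ✓
  Dividing out (λ - 3): p(λ) = (λ - 3)(λ² - 13λ + 32).
Step 3 — remaining eigenvalues from the quadratic λ² - 13λ + 32 = 0:
  Δ = 13² - 4·32 = 169 - 128 = 41,  λ = (13 ± √41)/2 = (13 ± 6.4031)/2 ≈ 9.7016 or 3.2984.
  Sorted: λ_1 = 9.7016,  λ_2 = 3.2984,  λ_3 = 3  (check: sum = 16 = tr ✓).

Step 4 — unit eigenvector for λ_1 ≈ 9.7016: v spans the null space of (Sigma - λ_1 I), whose rows are
  r_1 = (-5.7016, 0, 2),  r_2 = (0, -6.7016, 0),  r_3 = (2, 0, -0.7016).
  v is orthogonal to every row, so take v ∝ r_1 × r_2 = ((0)·(0) - (2)·(-6.7016), (2)·(0) - (-5.7016)·(0), (-5.7016)·(-6.7016) - (0)·(0)) ≈ (13.4031, 0, 38.2094).
  Let u = (13.4031, 0, 38.2094).
  ||u|| = √((13.4031)² + (0)² + (38.2094)²) = √(1639.5999) ≈ 40.492,  v_1 = u/||u|| ≈ (0.331, 0, 0.9436) (||v_1|| = 1).

λ_1 = 9.7016,  λ_2 = 3.2984,  λ_3 = 3;  v_1 ≈ (0.331, 0, 0.9436)


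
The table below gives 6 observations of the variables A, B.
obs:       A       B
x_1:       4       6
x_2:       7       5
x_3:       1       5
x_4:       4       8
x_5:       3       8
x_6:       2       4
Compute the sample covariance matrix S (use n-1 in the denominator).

Step 1 — column means:
  mean(A) = (4 + 7 + 1 + 4 + 3 + 2) / 6 = 21/6 = 3.5
  mean(B) = (6 + 5 + 5 + 8 + 8 + 4) / 6 = 36/6 = 6

Step 2 — sample covariance S[i,j] = (1/(n-1)) · Σ_k (x_{k,i} - mean_i) · (x_{k,j} - mean_j), with n-1 = 5.
  S[A,A] = ((0.5)·(0.5) + (3.5)·(3.5) + (-2.5)·(-2.5) + (0.5)·(0.5) + (-0.5)·(-0.5) + (-1.5)·(-1.5)) / 5 = 21.5/5 = 4.3
  S[A,B] = ((0.5)·(0) + (3.5)·(-1) + (-2.5)·(-1) + (0.5)·(2) + (-0.5)·(2) + (-1.5)·(-2)) / 5 = 2/5 = 0.4
  S[B,B] = ((0)·(0) + (-1)·(-1) + (-1)·(-1) + (2)·(2) + (2)·(2) + (-2)·(-2)) / 5 = 14/5 = 2.8

S is symmetric (S[j,i] = S[i,j]). Assembling:

S = [[4.3, 0.4],
 [0.4, 2.8]]


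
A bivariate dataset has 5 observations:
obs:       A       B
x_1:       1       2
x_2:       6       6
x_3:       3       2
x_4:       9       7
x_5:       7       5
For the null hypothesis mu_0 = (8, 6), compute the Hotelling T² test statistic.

Step 1 — sample mean vector:
  mean(A) = (1 + 6 + 3 + 9 + 7) / 5 = 26/5 = 5.2
  mean(B) = (2 + 6 + 2 + 7 + 5) / 5 = 22/5 = 4.4
  x̄ = (5.2, 4.4),  deviation x̄ - mu_0 = (5.2, 4.4) - (8, 6) = (-2.8, -1.6).

Step 2 — sample covariance matrix, S[i,j] = (1/(n-1)) · Σ_k (x_{k,i} - mean_i) · (x_{k,j} - mean_j), divisor n-1 = 4:
  S[A,A] = ((-4.2)·(-4.2) + (0.8)·(0.8) + (-2.2)·(-2.2) + (3.8)·(3.8) + (1.8)·(1.8)) / 4 = 40.8/4 = 10.2
  S[A,B] = ((-4.2)·(-2.4) + (0.8)·(1.6) + (-2.2)·(-2.4) + (3.8)·(2.6) + (1.8)·(0.6)) / 4 = 27.6/4 = 6.9
  S[B,B] = ((-2.4)·(-2.4) + (1.6)·(1.6) + (-2.4)·(-2.4) + (2.6)·(2.6) + (0.6)·(0.6)) / 4 = 21.2/4 = 5.3
  S = [[10.2, 6.9],
 [6.9, 5.3]].

Step 3 — invert S. det(S) = 10.2·5.3 - (6.9)² = 6.45.
  S^{-1} = (1/det) · [[d, -b], [-b, a]] = [[0.8217, -1.0698],
 [-1.0698, 1.5814]].

Step 4 — quadratic form (x̄ - mu_0)^T · S^{-1} · (x̄ - mu_0):
  S^{-1} · (x̄ - mu_0) = (-0.5891, 0.4651),
  (x̄ - mu_0)^T · [...] = (-2.8)·(-0.5891) + (-1.6)·(0.4651) = 0.9054.

Step 5 — scale by n: T² = 5 · 0.9054 = 4.5271.

T² ≈ 4.5271


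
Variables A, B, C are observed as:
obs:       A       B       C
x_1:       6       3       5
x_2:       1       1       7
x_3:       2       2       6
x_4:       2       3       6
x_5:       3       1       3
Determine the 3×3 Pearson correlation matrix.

Step 1 — column means:
  mean(A) = (6 + 1 + 2 + 2 + 3) / 5 = 14/5 = 2.8
  mean(B) = (3 + 1 + 2 + 3 + 1) / 5 = 10/5 = 2
  mean(C) = (5 + 7 + 6 + 6 + 3) / 5 = 27/5 = 5.4

Step 2 — sample variances and covariances s[i,j] = (1/(n-1)) · Σ_k (x_{k,i} - mean_i) · (x_{k,j} - mean_j), with n-1 = 4:
  s[A,A] = ((3.2)·(3.2) + (-1.8)·(-1.8) + (-0.8)·(-0.8) + (-0.8)·(-0.8) + (0.2)·(0.2)) / 4 = 14.8/4 = 3.7
  s[A,B] = ((3.2)·(1) + (-1.8)·(-1) + (-0.8)·(0) + (-0.8)·(1) + (0.2)·(-1)) / 4 = 4/4 = 1
  s[A,C] = ((3.2)·(-0.4) + (-1.8)·(1.6) + (-0.8)·(0.6) + (-0.8)·(0.6) + (0.2)·(-2.4)) / 4 = -5.6/4 = -1.4
  s[B,B] = ((1)·(1) + (-1)·(-1) + (0)·(0) + (1)·(1) + (-1)·(-1)) / 4 = 4/4 = 1
  s[B,C] = ((1)·(-0.4) + (-1)·(1.6) + (0)·(0.6) + (1)·(0.6) + (-1)·(-2.4)) / 4 = 1/4 = 0.25
  s[C,C] = ((-0.4)·(-0.4) + (1.6)·(1.6) + (0.6)·(0.6) + (0.6)·(0.6) + (-2.4)·(-2.4)) / 4 = 9.2/4 = 2.3
  Sample standard deviations s_i = √(s[i,i]):
  s(A) = √(3.7) = 1.9235
  s(B) = √(1) = 1
  s(C) = √(2.3) = 1.5166

Step 3 — r_{ij} = s_{ij} / (s_i · s_j):
  r[A,A] = 1 (diagonal).
  r[A,B] = 1 / (1.9235 · 1) = 1 / 1.9235 = 0.5199
  r[A,C] = -1.4 / (1.9235 · 1.5166) = -1.4 / 2.9172 = -0.4799
  r[B,B] = 1 (diagonal).
  r[B,C] = 0.25 / (1 · 1.5166) = 0.25 / 1.5166 = 0.1648
  r[C,C] = 1 (diagonal).

R is symmetric with unit diagonal. Assembling:

R = [[1, 0.5199, -0.4799],
 [0.5199, 1, 0.1648],
 [-0.4799, 0.1648, 1]]


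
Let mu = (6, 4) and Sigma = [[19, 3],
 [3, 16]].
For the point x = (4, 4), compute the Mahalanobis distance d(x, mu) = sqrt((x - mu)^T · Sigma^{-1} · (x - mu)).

Step 1 — centre the observation: (x - mu) = (-2, 0).

Step 2 — invert Sigma. det(Sigma) = 19·16 - (3)² = 295.
  Sigma^{-1} = (1/det) · [[d, -b], [-b, a]] = [[0.0542, -0.0102],
 [-0.0102, 0.0644]].

Step 3 — form the quadratic (x - mu)^T · Sigma^{-1} · (x - mu):
  Sigma^{-1} · (x - mu) = (-0.1085, 0.0203).
  (x - mu)^T · [Sigma^{-1} · (x - mu)] = (-2)·(-0.1085) + (0)·(0.0203) = 0.2169.

Step 4 — take square root: d = √(0.2169) ≈ 0.4658.

d(x, mu) = √(0.2169) ≈ 0.4658


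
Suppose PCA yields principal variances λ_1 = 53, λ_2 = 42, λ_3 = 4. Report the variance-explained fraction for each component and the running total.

Step 1 — total variance = trace(Sigma) = Σ λ_i = 53 + 42 + 4 = 99.

Step 2 — fraction explained by component i = λ_i / Σ λ:
  PC1: 53/99 = 0.5354
  PC2: 42/99 = 0.4242
  PC3: 4/99 = 0.0404

Step 3 — cumulative fraction after k components = (λ_1 + ... + λ_k) / Σ λ:
  k = 1: 53/99 = 0.5354
  k = 2: (53 + 42)/99 = 95/99 = 0.9596
  k = 3: (53 + 42 + 4)/99 = 99/99 = 1

Summary (fraction, with percent):

explained: PC1 0.5354 (53.54%), PC2 0.4242 (42.42%), PC3 0.0404 (4.04%);  cumulative: 0.5354, 0.9596, 1


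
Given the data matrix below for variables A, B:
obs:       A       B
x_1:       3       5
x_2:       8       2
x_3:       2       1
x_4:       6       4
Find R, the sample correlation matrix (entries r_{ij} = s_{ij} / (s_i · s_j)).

Step 1 — column means:
  mean(A) = (3 + 8 + 2 + 6) / 4 = 19/4 = 4.75
  mean(B) = (5 + 2 + 1 + 4) / 4 = 12/4 = 3

Step 2 — sample variances and covariances s[i,j] = (1/(n-1)) · Σ_k (x_{k,i} - mean_i) · (x_{k,j} - mean_j), with n-1 = 3:
  s[A,A] = ((-1.75)·(-1.75) + (3.25)·(3.25) + (-2.75)·(-2.75) + (1.25)·(1.25)) / 3 = 22.75/3 = 7.5833
  s[A,B] = ((-1.75)·(2) + (3.25)·(-1) + (-2.75)·(-2) + (1.25)·(1)) / 3 = 0/3 = 0
  s[B,B] = ((2)·(2) + (-1)·(-1) + (-2)·(-2) + (1)·(1)) / 3 = 10/3 = 3.3333
  Sample standard deviations s_i = √(s[i,i]):
  s(A) = √(7.5833) = 2.7538
  s(B) = √(3.3333) = 1.8257

Step 3 — r_{ij} = s_{ij} / (s_i · s_j):
  r[A,A] = 1 (diagonal).
  r[A,B] = 0 / (2.7538 · 1.8257) = 0 / 5.0277 = 0
  r[B,B] = 1 (diagonal).

R is symmetric with unit diagonal. Assembling:

R = [[1, 0],
 [0, 1]]


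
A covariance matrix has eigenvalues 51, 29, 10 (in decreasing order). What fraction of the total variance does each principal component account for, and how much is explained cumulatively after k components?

Step 1 — total variance = trace(Sigma) = Σ λ_i = 51 + 29 + 10 = 90.

Step 2 — fraction explained by component i = λ_i / Σ λ:
  PC1: 51/90 = 0.5667
  PC2: 29/90 = 0.3222
  PC3: 10/90 = 0.1111

Step 3 — cumulative fraction after k components = (λ_1 + ... + λ_k) / Σ λ:
  k = 1: 51/90 = 0.5667
  k = 2: (51 + 29)/90 = 80/90 = 0.8889
  k = 3: (51 + 29 + 10)/90 = 90/90 = 1

Summary (fraction, with percent):

explained: PC1 0.5667 (56.67%), PC2 0.3222 (32.22%), PC3 0.1111 (11.11%);  cumulative: 0.5667, 0.8889, 1


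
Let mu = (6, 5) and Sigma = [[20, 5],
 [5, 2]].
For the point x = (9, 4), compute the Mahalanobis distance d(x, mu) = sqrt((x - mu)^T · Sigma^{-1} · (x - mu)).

Step 1 — centre the observation: (x - mu) = (3, -1).

Step 2 — invert Sigma. det(Sigma) = 20·2 - (5)² = 15.
  Sigma^{-1} = (1/det) · [[d, -b], [-b, a]] = [[0.1333, -0.3333],
 [-0.3333, 1.3333]].

Step 3 — form the quadratic (x - mu)^T · Sigma^{-1} · (x - mu):
  Sigma^{-1} · (x - mu) = (0.7333, -2.3333).
  (x - mu)^T · [Sigma^{-1} · (x - mu)] = (3)·(0.7333) + (-1)·(-2.3333) = 4.5333.

Step 4 — take square root: d = √(4.5333) ≈ 2.1292.

d(x, mu) = √(4.5333) ≈ 2.1292


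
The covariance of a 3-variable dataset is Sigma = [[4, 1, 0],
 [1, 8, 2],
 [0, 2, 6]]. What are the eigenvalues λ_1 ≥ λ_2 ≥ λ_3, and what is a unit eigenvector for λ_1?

Step 1 — characteristic polynomial p(λ) = det(λI - Sigma) = λ³ - tr·λ² + c_1·λ - det, where tr = trace, c_1 = sum of the principal 2×2 minors, det = det(Sigma):
  tr = 4 + 8 + 6 = 18,
  c_1 = (4·8 - (1)²) + (4·6 - (0)²) + (8·6 - (2)²) = 31 + 24 + 44 = 99,
  det = 4·(8·6 - (2)²) - (1)·((1)·6 - (2)·(0)) + (0)·((1)·(2) - 8·(0)) = 4·(44) - (1)·(6) + (0)·(2) = 170.
  So p(λ) = λ³ - 18λ² + 99λ - 170.
Step 2 — look for an integer root (rational root theorem: any rational root is an integer divisor of 170). Testing λ = 5:
  p(5) = 125 - 450 + 495 - 170 = 0  ✓
  Dividing out (λ - 5): p(λ) = (λ - 5)(λ² - 13λ + 34).
Step 3 — remaining eigenvalues from the quadratic λ² - 13λ + 34 = 0:
  Δ = 13² - 4·34 = 169 - 136 = 33,  λ = (13 ± √33)/2 = (13 ± 5.7446)/2 ≈ 9.3723 or 3.6277.
  Sorted: λ_1 = 9.3723,  λ_2 = 5,  λ_3 = 3.6277  (check: sum = 18 = tr ✓).

Step 4 — unit eigenvector for λ_1 ≈ 9.3723: v spans the null space of (Sigma - λ_1 I), whose rows are
  r_1 = (-5.3723, 1, 0),  r_2 = (1, -1.3723, 2),  r_3 = (0, 2, -3.3723).
  v is orthogonal to every row, so take v ∝ r_1 × r_2 = ((1)·(2) - (0)·(-1.3723), (0)·(1) - (-5.3723)·(2), (-5.3723)·(-1.3723) - (1)·(1)) ≈ (2, 10.7446, 6.3723).
  Let u = (2, 10.7446, 6.3723).
  ||u|| = √((2)² + (10.7446)² + (6.3723)²) = √(160.0516) ≈ 12.6511,  v_1 = u/||u|| ≈ (0.1581, 0.8493, 0.5037) (||v_1|| = 1).

λ_1 = 9.3723,  λ_2 = 5,  λ_3 = 3.6277;  v_1 ≈ (0.1581, 0.8493, 0.5037)


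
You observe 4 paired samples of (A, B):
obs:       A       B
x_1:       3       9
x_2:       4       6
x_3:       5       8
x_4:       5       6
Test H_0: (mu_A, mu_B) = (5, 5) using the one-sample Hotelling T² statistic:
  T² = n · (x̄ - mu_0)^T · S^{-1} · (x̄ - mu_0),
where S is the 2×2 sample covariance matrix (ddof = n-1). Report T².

Step 1 — sample mean vector:
  mean(A) = (3 + 4 + 5 + 5) / 4 = 17/4 = 4.25
  mean(B) = (9 + 6 + 8 + 6) / 4 = 29/4 = 7.25
  x̄ = (4.25, 7.25),  deviation x̄ - mu_0 = (4.25, 7.25) - (5, 5) = (-0.75, 2.25).

Step 2 — sample covariance matrix, S[i,j] = (1/(n-1)) · Σ_k (x_{k,i} - mean_i) · (x_{k,j} - mean_j), divisor n-1 = 3:
  S[A,A] = ((-1.25)·(-1.25) + (-0.25)·(-0.25) + (0.75)·(0.75) + (0.75)·(0.75)) / 3 = 2.75/3 = 0.9167
  S[A,B] = ((-1.25)·(1.75) + (-0.25)·(-1.25) + (0.75)·(0.75) + (0.75)·(-1.25)) / 3 = -2.25/3 = -0.75
  S[B,B] = ((1.75)·(1.75) + (-1.25)·(-1.25) + (0.75)·(0.75) + (-1.25)·(-1.25)) / 3 = 6.75/3 = 2.25
  S = [[0.9167, -0.75],
 [-0.75, 2.25]].

Step 3 — invert S. det(S) = 0.9167·2.25 - (-0.75)² = 1.5.
  S^{-1} = (1/det) · [[d, -b], [-b, a]] = [[1.5, 0.5],
 [0.5, 0.6111]].

Step 4 — quadratic form (x̄ - mu_0)^T · S^{-1} · (x̄ - mu_0):
  S^{-1} · (x̄ - mu_0) = (0, 1),
  (x̄ - mu_0)^T · [...] = (-0.75)·(0) + (2.25)·(1) = 2.25.

Step 5 — scale by n: T² = 4 · 2.25 = 9.

T² ≈ 9


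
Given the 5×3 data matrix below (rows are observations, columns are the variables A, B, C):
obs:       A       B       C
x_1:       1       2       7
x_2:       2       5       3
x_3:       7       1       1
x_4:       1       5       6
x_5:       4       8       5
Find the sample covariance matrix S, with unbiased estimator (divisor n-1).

Step 1 — column means:
  mean(A) = (1 + 2 + 7 + 1 + 4) / 5 = 15/5 = 3
  mean(B) = (2 + 5 + 1 + 5 + 8) / 5 = 21/5 = 4.2
  mean(C) = (7 + 3 + 1 + 6 + 5) / 5 = 22/5 = 4.4

Step 2 — sample covariance S[i,j] = (1/(n-1)) · Σ_k (x_{k,i} - mean_i) · (x_{k,j} - mean_j), with n-1 = 4.
  S[A,A] = ((-2)·(-2) + (-1)·(-1) + (4)·(4) + (-2)·(-2) + (1)·(1)) / 4 = 26/4 = 6.5
  S[A,B] = ((-2)·(-2.2) + (-1)·(0.8) + (4)·(-3.2) + (-2)·(0.8) + (1)·(3.8)) / 4 = -7/4 = -1.75
  S[A,C] = ((-2)·(2.6) + (-1)·(-1.4) + (4)·(-3.4) + (-2)·(1.6) + (1)·(0.6)) / 4 = -20/4 = -5
  S[B,B] = ((-2.2)·(-2.2) + (0.8)·(0.8) + (-3.2)·(-3.2) + (0.8)·(0.8) + (3.8)·(3.8)) / 4 = 30.8/4 = 7.7
  S[B,C] = ((-2.2)·(2.6) + (0.8)·(-1.4) + (-3.2)·(-3.4) + (0.8)·(1.6) + (3.8)·(0.6)) / 4 = 7.6/4 = 1.9
  S[C,C] = ((2.6)·(2.6) + (-1.4)·(-1.4) + (-3.4)·(-3.4) + (1.6)·(1.6) + (0.6)·(0.6)) / 4 = 23.2/4 = 5.8

S is symmetric (S[j,i] = S[i,j]). Assembling:

S = [[6.5, -1.75, -5],
 [-1.75, 7.7, 1.9],
 [-5, 1.9, 5.8]]


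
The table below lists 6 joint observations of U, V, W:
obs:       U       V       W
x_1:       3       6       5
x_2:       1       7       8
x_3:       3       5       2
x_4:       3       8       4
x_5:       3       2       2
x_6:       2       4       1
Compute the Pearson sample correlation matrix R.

Step 1 — column means:
  mean(U) = (3 + 1 + 3 + 3 + 3 + 2) / 6 = 15/6 = 2.5
  mean(V) = (6 + 7 + 5 + 8 + 2 + 4) / 6 = 32/6 = 5.3333
  mean(W) = (5 + 8 + 2 + 4 + 2 + 1) / 6 = 22/6 = 3.6667

Step 2 — sample variances and covariances s[i,j] = (1/(n-1)) · Σ_k (x_{k,i} - mean_i) · (x_{k,j} - mean_j), with n-1 = 5:
  s[U,U] = ((0.5)·(0.5) + (-1.5)·(-1.5) + (0.5)·(0.5) + (0.5)·(0.5) + (0.5)·(0.5) + (-0.5)·(-0.5)) / 5 = 3.5/5 = 0.7
  s[U,V] = ((0.5)·(0.6667) + (-1.5)·(1.6667) + (0.5)·(-0.3333) + (0.5)·(2.6667) + (0.5)·(-3.3333) + (-0.5)·(-1.3333)) / 5 = -2/5 = -0.4
  s[U,W] = ((0.5)·(1.3333) + (-1.5)·(4.3333) + (0.5)·(-1.6667) + (0.5)·(0.3333) + (0.5)·(-1.6667) + (-0.5)·(-2.6667)) / 5 = -6/5 = -1.2
  s[V,V] = ((0.6667)·(0.6667) + (1.6667)·(1.6667) + (-0.3333)·(-0.3333) + (2.6667)·(2.6667) + (-3.3333)·(-3.3333) + (-1.3333)·(-1.3333)) / 5 = 23.3333/5 = 4.6667
  s[V,W] = ((0.6667)·(1.3333) + (1.6667)·(4.3333) + (-0.3333)·(-1.6667) + (2.6667)·(0.3333) + (-3.3333)·(-1.6667) + (-1.3333)·(-2.6667)) / 5 = 18.6667/5 = 3.7333
  s[W,W] = ((1.3333)·(1.3333) + (4.3333)·(4.3333) + (-1.6667)·(-1.6667) + (0.3333)·(0.3333) + (-1.6667)·(-1.6667) + (-2.6667)·(-2.6667)) / 5 = 33.3333/5 = 6.6667
  Sample standard deviations s_i = √(s[i,i]):
  s(U) = √(0.7) = 0.8367
  s(V) = √(4.6667) = 2.1602
  s(W) = √(6.6667) = 2.582

Step 3 — r_{ij} = s_{ij} / (s_i · s_j):
  r[U,U] = 1 (diagonal).
  r[U,V] = -0.4 / (0.8367 · 2.1602) = -0.4 / 1.8074 = -0.2213
  r[U,W] = -1.2 / (0.8367 · 2.582) = -1.2 / 2.1602 = -0.5555
  r[V,V] = 1 (diagonal).
  r[V,W] = 3.7333 / (2.1602 · 2.582) = 3.7333 / 5.5777 = 0.6693
  r[W,W] = 1 (diagonal).

R is symmetric with unit diagonal. Assembling:

R = [[1, -0.2213, -0.5555],
 [-0.2213, 1, 0.6693],
 [-0.5555, 0.6693, 1]]


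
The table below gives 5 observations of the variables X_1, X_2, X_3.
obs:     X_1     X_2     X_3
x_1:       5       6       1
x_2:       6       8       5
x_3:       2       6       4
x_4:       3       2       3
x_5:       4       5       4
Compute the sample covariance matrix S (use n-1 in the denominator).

Step 1 — column means:
  mean(X_1) = (5 + 6 + 2 + 3 + 4) / 5 = 20/5 = 4
  mean(X_2) = (6 + 8 + 6 + 2 + 5) / 5 = 27/5 = 5.4
  mean(X_3) = (1 + 5 + 4 + 3 + 4) / 5 = 17/5 = 3.4

Step 2 — sample covariance S[i,j] = (1/(n-1)) · Σ_k (x_{k,i} - mean_i) · (x_{k,j} - mean_j), with n-1 = 4.
  S[X_1,X_1] = ((1)·(1) + (2)·(2) + (-2)·(-2) + (-1)·(-1) + (0)·(0)) / 4 = 10/4 = 2.5
  S[X_1,X_2] = ((1)·(0.6) + (2)·(2.6) + (-2)·(0.6) + (-1)·(-3.4) + (0)·(-0.4)) / 4 = 8/4 = 2
  S[X_1,X_3] = ((1)·(-2.4) + (2)·(1.6) + (-2)·(0.6) + (-1)·(-0.4) + (0)·(0.6)) / 4 = 0/4 = 0
  S[X_2,X_2] = ((0.6)·(0.6) + (2.6)·(2.6) + (0.6)·(0.6) + (-3.4)·(-3.4) + (-0.4)·(-0.4)) / 4 = 19.2/4 = 4.8
  S[X_2,X_3] = ((0.6)·(-2.4) + (2.6)·(1.6) + (0.6)·(0.6) + (-3.4)·(-0.4) + (-0.4)·(0.6)) / 4 = 4.2/4 = 1.05
  S[X_3,X_3] = ((-2.4)·(-2.4) + (1.6)·(1.6) + (0.6)·(0.6) + (-0.4)·(-0.4) + (0.6)·(0.6)) / 4 = 9.2/4 = 2.3

S is symmetric (S[j,i] = S[i,j]). Assembling:

S = [[2.5, 2, 0],
 [2, 4.8, 1.05],
 [0, 1.05, 2.3]]


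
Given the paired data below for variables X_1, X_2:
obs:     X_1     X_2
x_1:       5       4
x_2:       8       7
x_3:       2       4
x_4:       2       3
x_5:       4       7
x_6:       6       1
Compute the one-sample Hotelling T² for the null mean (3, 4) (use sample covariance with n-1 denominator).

Step 1 — sample mean vector:
  mean(X_1) = (5 + 8 + 2 + 2 + 4 + 6) / 6 = 27/6 = 4.5
  mean(X_2) = (4 + 7 + 4 + 3 + 7 + 1) / 6 = 26/6 = 4.3333
  x̄ = (4.5, 4.3333),  deviation x̄ - mu_0 = (4.5, 4.3333) - (3, 4) = (1.5, 0.3333).

Step 2 — sample covariance matrix, S[i,j] = (1/(n-1)) · Σ_k (x_{k,i} - mean_i) · (x_{k,j} - mean_j), divisor n-1 = 5:
  S[X_1,X_1] = ((0.5)·(0.5) + (3.5)·(3.5) + (-2.5)·(-2.5) + (-2.5)·(-2.5) + (-0.5)·(-0.5) + (1.5)·(1.5)) / 5 = 27.5/5 = 5.5
  S[X_1,X_2] = ((0.5)·(-0.3333) + (3.5)·(2.6667) + (-2.5)·(-0.3333) + (-2.5)·(-1.3333) + (-0.5)·(2.6667) + (1.5)·(-3.3333)) / 5 = 7/5 = 1.4
  S[X_2,X_2] = ((-0.3333)·(-0.3333) + (2.6667)·(2.6667) + (-0.3333)·(-0.3333) + (-1.3333)·(-1.3333) + (2.6667)·(2.6667) + (-3.3333)·(-3.3333)) / 5 = 27.3333/5 = 5.4667
  S = [[5.5, 1.4],
 [1.4, 5.4667]].

Step 3 — invert S. det(S) = 5.5·5.4667 - (1.4)² = 28.1067.
  S^{-1} = (1/det) · [[d, -b], [-b, a]] = [[0.1945, -0.0498],
 [-0.0498, 0.1957]].

Step 4 — quadratic form (x̄ - mu_0)^T · S^{-1} · (x̄ - mu_0):
  S^{-1} · (x̄ - mu_0) = (0.2751, -0.0095),
  (x̄ - mu_0)^T · [...] = (1.5)·(0.2751) + (0.3333)·(-0.0095) = 0.4096.

Step 5 — scale by n: T² = 6 · 0.4096 = 2.4573.

T² ≈ 2.4573


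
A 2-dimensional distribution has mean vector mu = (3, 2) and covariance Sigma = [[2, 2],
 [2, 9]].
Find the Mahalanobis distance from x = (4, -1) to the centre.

Step 1 — centre the observation: (x - mu) = (1, -3).

Step 2 — invert Sigma. det(Sigma) = 2·9 - (2)² = 14.
  Sigma^{-1} = (1/det) · [[d, -b], [-b, a]] = [[0.6429, -0.1429],
 [-0.1429, 0.1429]].

Step 3 — form the quadratic (x - mu)^T · Sigma^{-1} · (x - mu):
  Sigma^{-1} · (x - mu) = (1.0714, -0.5714).
  (x - mu)^T · [Sigma^{-1} · (x - mu)] = (1)·(1.0714) + (-3)·(-0.5714) = 2.7857.

Step 4 — take square root: d = √(2.7857) ≈ 1.669.

d(x, mu) = √(2.7857) ≈ 1.669


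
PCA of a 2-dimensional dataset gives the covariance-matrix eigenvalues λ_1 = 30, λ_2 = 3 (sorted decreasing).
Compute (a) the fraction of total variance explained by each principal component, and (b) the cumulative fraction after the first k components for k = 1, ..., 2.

Step 1 — total variance = trace(Sigma) = Σ λ_i = 30 + 3 = 33.

Step 2 — fraction explained by component i = λ_i / Σ λ:
  PC1: 30/33 = 0.9091
  PC2: 3/33 = 0.0909

Step 3 — cumulative fraction after k components = (λ_1 + ... + λ_k) / Σ λ:
  k = 1: 30/33 = 0.9091
  k = 2: (30 + 3)/33 = 33/33 = 1

Summary (fraction, with percent):

explained: PC1 0.9091 (90.91%), PC2 0.0909 (9.09%);  cumulative: 0.9091, 1


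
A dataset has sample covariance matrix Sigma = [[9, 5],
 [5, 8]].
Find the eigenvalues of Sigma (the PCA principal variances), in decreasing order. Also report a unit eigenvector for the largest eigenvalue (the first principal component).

Step 1 — characteristic polynomial of 2×2 Sigma:
  det(Sigma - λI) = λ² - trace · λ + det = 0.
  trace = 9 + 8 = 17, det = 9·8 - (5)² = 47.
Step 2 — discriminant:
  Δ = trace² - 4·det = 289 - 188 = 101.
Step 3 — eigenvalues:
  λ = (trace ± √Δ)/2 = (17 ± 10.0499)/2,
  λ_1 = 13.5249,  λ_2 = 3.4751.

Step 4 — unit eigenvector for λ_1: solve (Sigma - λ_1 I)v = 0. First row:
  (9 - 13.5249)·v_x + (5)·v_y = 0, i.e. (-4.5249)·v_x + (5)·v_y = 0,
  so v ∝ (b, λ_1 - a) = (5, 4.5249) = u.
  ||u|| = √((5)² + (4.5249)²) = √(45.4751) ≈ 6.7435,
  v_1 = u/||u|| ≈ (0.7415, 0.671) (||v_1|| = 1).

λ_1 = 13.5249,  λ_2 = 3.4751;  v_1 ≈ (0.7415, 0.671)


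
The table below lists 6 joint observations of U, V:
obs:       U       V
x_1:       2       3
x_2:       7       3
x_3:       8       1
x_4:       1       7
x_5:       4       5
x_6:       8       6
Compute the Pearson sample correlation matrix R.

Step 1 — column means:
  mean(U) = (2 + 7 + 8 + 1 + 4 + 8) / 6 = 30/6 = 5
  mean(V) = (3 + 3 + 1 + 7 + 5 + 6) / 6 = 25/6 = 4.1667

Step 2 — sample variances and covariances s[i,j] = (1/(n-1)) · Σ_k (x_{k,i} - mean_i) · (x_{k,j} - mean_j), with n-1 = 5:
  s[U,U] = ((-3)·(-3) + (2)·(2) + (3)·(3) + (-4)·(-4) + (-1)·(-1) + (3)·(3)) / 5 = 48/5 = 9.6
  s[U,V] = ((-3)·(-1.1667) + (2)·(-1.1667) + (3)·(-3.1667) + (-4)·(2.8333) + (-1)·(0.8333) + (3)·(1.8333)) / 5 = -15/5 = -3
  s[V,V] = ((-1.1667)·(-1.1667) + (-1.1667)·(-1.1667) + (-3.1667)·(-3.1667) + (2.8333)·(2.8333) + (0.8333)·(0.8333) + (1.8333)·(1.8333)) / 5 = 24.8333/5 = 4.9667
  Sample standard deviations s_i = √(s[i,i]):
  s(U) = √(9.6) = 3.0984
  s(V) = √(4.9667) = 2.2286

Step 3 — r_{ij} = s_{ij} / (s_i · s_j):
  r[U,U] = 1 (diagonal).
  r[U,V] = -3 / (3.0984 · 2.2286) = -3 / 6.9051 = -0.4345
  r[V,V] = 1 (diagonal).

R is symmetric with unit diagonal. Assembling:

R = [[1, -0.4345],
 [-0.4345, 1]]


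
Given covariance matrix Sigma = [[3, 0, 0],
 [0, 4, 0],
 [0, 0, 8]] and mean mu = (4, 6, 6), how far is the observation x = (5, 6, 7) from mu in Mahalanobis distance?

Step 1 — centre the observation: (x - mu) = (1, 0, 1).

Step 2 — invert Sigma (cofactor / det for 3×3, or solve directly):
  Sigma^{-1} = [[0.3333, 0, 0],
 [0, 0.25, 0],
 [0, 0, 0.125]].

Step 3 — form the quadratic (x - mu)^T · Sigma^{-1} · (x - mu):
  Sigma^{-1} · (x - mu) = (0.3333, 0, 0.125).
  (x - mu)^T · [Sigma^{-1} · (x - mu)] = (1)·(0.3333) + (0)·(0) + (1)·(0.125) = 0.4583.

Step 4 — take square root: d = √(0.4583) ≈ 0.677.

d(x, mu) = √(0.4583) ≈ 0.677


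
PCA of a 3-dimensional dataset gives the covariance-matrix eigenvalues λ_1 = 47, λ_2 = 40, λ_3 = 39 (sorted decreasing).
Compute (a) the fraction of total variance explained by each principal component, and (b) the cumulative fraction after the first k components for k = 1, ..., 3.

Step 1 — total variance = trace(Sigma) = Σ λ_i = 47 + 40 + 39 = 126.

Step 2 — fraction explained by component i = λ_i / Σ λ:
  PC1: 47/126 = 0.373
  PC2: 40/126 = 0.3175
  PC3: 39/126 = 0.3095

Step 3 — cumulative fraction after k components = (λ_1 + ... + λ_k) / Σ λ:
  k = 1: 47/126 = 0.373
  k = 2: (47 + 40)/126 = 87/126 = 0.6905
  k = 3: (47 + 40 + 39)/126 = 126/126 = 1

Summary (fraction, with percent):

explained: PC1 0.373 (37.3%), PC2 0.3175 (31.75%), PC3 0.3095 (30.95%);  cumulative: 0.373, 0.6905, 1


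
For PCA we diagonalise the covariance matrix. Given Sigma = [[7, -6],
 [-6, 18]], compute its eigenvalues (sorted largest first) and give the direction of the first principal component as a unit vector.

Step 1 — characteristic polynomial of 2×2 Sigma:
  det(Sigma - λI) = λ² - trace · λ + det = 0.
  trace = 7 + 18 = 25, det = 7·18 - (-6)² = 90.
Step 2 — discriminant:
  Δ = trace² - 4·det = 625 - 360 = 265.
Step 3 — eigenvalues:
  λ = (trace ± √Δ)/2 = (25 ± 16.2788)/2,
  λ_1 = 20.6394,  λ_2 = 4.3606.

Step 4 — unit eigenvector for λ_1: solve (Sigma - λ_1 I)v = 0. First row:
  (7 - 20.6394)·v_x + (-6)·v_y = 0, i.e. (-13.6394)·v_x + (-6)·v_y = 0,
  so v ∝ (b, λ_1 - a) = (-6, 13.6394); multiply by -1 so the first entry is positive: u = (6, -13.6394).
  ||u|| = √((6)² + (-13.6394)²) = √(222.0335) ≈ 14.9008,
  v_1 = u/||u|| ≈ (0.4027, -0.9153) (||v_1|| = 1).

λ_1 = 20.6394,  λ_2 = 4.3606;  v_1 ≈ (0.4027, -0.9153)


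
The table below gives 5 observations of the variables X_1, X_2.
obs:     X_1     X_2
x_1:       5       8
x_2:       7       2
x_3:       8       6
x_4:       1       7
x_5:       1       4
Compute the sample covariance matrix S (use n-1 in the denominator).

Step 1 — column means:
  mean(X_1) = (5 + 7 + 8 + 1 + 1) / 5 = 22/5 = 4.4
  mean(X_2) = (8 + 2 + 6 + 7 + 4) / 5 = 27/5 = 5.4

Step 2 — sample covariance S[i,j] = (1/(n-1)) · Σ_k (x_{k,i} - mean_i) · (x_{k,j} - mean_j), with n-1 = 4.
  S[X_1,X_1] = ((0.6)·(0.6) + (2.6)·(2.6) + (3.6)·(3.6) + (-3.4)·(-3.4) + (-3.4)·(-3.4)) / 4 = 43.2/4 = 10.8
  S[X_1,X_2] = ((0.6)·(2.6) + (2.6)·(-3.4) + (3.6)·(0.6) + (-3.4)·(1.6) + (-3.4)·(-1.4)) / 4 = -5.8/4 = -1.45
  S[X_2,X_2] = ((2.6)·(2.6) + (-3.4)·(-3.4) + (0.6)·(0.6) + (1.6)·(1.6) + (-1.4)·(-1.4)) / 4 = 23.2/4 = 5.8

S is symmetric (S[j,i] = S[i,j]). Assembling:

S = [[10.8, -1.45],
 [-1.45, 5.8]]


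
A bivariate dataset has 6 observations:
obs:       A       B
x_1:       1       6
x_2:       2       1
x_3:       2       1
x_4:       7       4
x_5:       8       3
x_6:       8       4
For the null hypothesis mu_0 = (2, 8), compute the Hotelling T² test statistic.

Step 1 — sample mean vector:
  mean(A) = (1 + 2 + 2 + 7 + 8 + 8) / 6 = 28/6 = 4.6667
  mean(B) = (6 + 1 + 1 + 4 + 3 + 4) / 6 = 19/6 = 3.1667
  x̄ = (4.6667, 3.1667),  deviation x̄ - mu_0 = (4.6667, 3.1667) - (2, 8) = (2.6667, -4.8333).

Step 2 — sample covariance matrix, S[i,j] = (1/(n-1)) · Σ_k (x_{k,i} - mean_i) · (x_{k,j} - mean_j), divisor n-1 = 5:
  S[A,A] = ((-3.6667)·(-3.6667) + (-2.6667)·(-2.6667) + (-2.6667)·(-2.6667) + (2.3333)·(2.3333) + (3.3333)·(3.3333) + (3.3333)·(3.3333)) / 5 = 55.3333/5 = 11.0667
  S[A,B] = ((-3.6667)·(2.8333) + (-2.6667)·(-2.1667) + (-2.6667)·(-2.1667) + (2.3333)·(0.8333) + (3.3333)·(-0.1667) + (3.3333)·(0.8333)) / 5 = 5.3333/5 = 1.0667
  S[B,B] = ((2.8333)·(2.8333) + (-2.1667)·(-2.1667) + (-2.1667)·(-2.1667) + (0.8333)·(0.8333) + (-0.1667)·(-0.1667) + (0.8333)·(0.8333)) / 5 = 18.8333/5 = 3.7667
  S = [[11.0667, 1.0667],
 [1.0667, 3.7667]].

Step 3 — invert S. det(S) = 11.0667·3.7667 - (1.0667)² = 40.5467.
  S^{-1} = (1/det) · [[d, -b], [-b, a]] = [[0.0929, -0.0263],
 [-0.0263, 0.2729]].

Step 4 — quadratic form (x̄ - mu_0)^T · S^{-1} · (x̄ - mu_0):
  S^{-1} · (x̄ - mu_0) = (0.3749, -1.3893),
  (x̄ - mu_0)^T · [...] = (2.6667)·(0.3749) + (-4.8333)·(-1.3893) = 7.7148.

Step 5 — scale by n: T² = 6 · 7.7148 = 46.289.

T² ≈ 46.289
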